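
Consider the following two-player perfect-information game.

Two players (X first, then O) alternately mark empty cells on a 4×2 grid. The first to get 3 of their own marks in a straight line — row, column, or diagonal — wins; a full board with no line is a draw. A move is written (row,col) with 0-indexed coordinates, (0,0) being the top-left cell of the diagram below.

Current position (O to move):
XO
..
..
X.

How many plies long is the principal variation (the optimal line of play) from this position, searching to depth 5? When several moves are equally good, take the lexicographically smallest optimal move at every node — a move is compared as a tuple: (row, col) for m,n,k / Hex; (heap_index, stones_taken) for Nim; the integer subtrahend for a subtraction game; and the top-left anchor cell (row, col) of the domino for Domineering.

ply 1, O at XO/../../X. | (1,0)=+0→XO/O./../X.*; (1,1)=+0→XO/.O/../X.; (2,0)=+0→XO/../O./X.; (2,1)=+0→XO/../.O/X.; (3,1)=+0→XO/../../XO
ply 2, X at XO/O./../X. | (1,1)=+0→XO/OX/../X.*; (2,0)=+0→XO/O./X./X.; (2,1)=+0→XO/O./.X/X.; (3,1)=+0→XO/O./../XX
ply 3, O at XO/OX/../X. | (2,0)=+0→XO/OX/O./X.*; (2,1)=+0→XO/OX/.O/X.; (3,1)=+0→XO/OX/../XO
ply 4, X at XO/OX/O./X. | (2,1)=+0→XO/OX/OX/X.*; (3,1)=+0→XO/OX/O./XX
ply 5, O at XO/OX/OX/X. | (3,1)=+0→XO/OX/OX/XO*
ply 6: XO/OX/OX/XO is terminal +0 (X); from XO/../../X. depth 5

PV length from [XO/../../X.]: 5 plies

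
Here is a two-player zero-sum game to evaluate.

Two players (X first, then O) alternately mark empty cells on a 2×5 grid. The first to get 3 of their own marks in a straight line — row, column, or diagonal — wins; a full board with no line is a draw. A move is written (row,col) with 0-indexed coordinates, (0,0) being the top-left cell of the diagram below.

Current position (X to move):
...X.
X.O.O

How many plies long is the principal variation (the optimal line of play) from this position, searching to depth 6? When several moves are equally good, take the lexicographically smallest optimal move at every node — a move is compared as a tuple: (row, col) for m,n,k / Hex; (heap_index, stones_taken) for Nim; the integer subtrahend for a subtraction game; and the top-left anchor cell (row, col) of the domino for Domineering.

ply 1, X at ...X./X.O.O | (0,0)=-1→X..X./X.O.O; (0,1)=-1→.X.X./X.O.O; (0,2)=-1→..XX./X.O.O; (0,4)=-1→...XX/X.O.O; (1,1)=-1→...X./XXO.O; (1,3)=+0→...X./X.OXO*
ply 2, O at ...X./X.OXO | (0,0)=-1→O..X./X.OXO; (0,1)=+0→.O.X./X.OXO*; (0,2)=+0→..OX./X.OXO; (0,4)=+0→...XO/X.OXO; (1,1)=-1→...X./XOOXO
ply 3, X at .O.X./X.OXO | (0,0)=+0→XO.X./X.OXO*; (0,2)=+0→.OXX./X.OXO; (0,4)=+0→.O.XX/X.OXO; (1,1)=+0→.O.X./XXOXO
ply 4, O at XO.X./X.OXO | (0,2)=+0→XOOX./X.OXO*; (0,4)=+0→XO.XO/X.OXO; (1,1)=+0→XO.X./XOOXO
ply 5, X at XOOX./X.OXO | (0,4)=+0→XOOXX/X.OXO*; (1,1)=+0→XOOX./XXOXO
ply 6, O at XOOXX/X.OXO | (1,1)=+0→XOOXX/XOOXO*
ply 7: XOOXX/XOOXO is terminal +0 (X); from ...X./X.O.O depth 6

PV length from [...X./X.O.O]: 6 plies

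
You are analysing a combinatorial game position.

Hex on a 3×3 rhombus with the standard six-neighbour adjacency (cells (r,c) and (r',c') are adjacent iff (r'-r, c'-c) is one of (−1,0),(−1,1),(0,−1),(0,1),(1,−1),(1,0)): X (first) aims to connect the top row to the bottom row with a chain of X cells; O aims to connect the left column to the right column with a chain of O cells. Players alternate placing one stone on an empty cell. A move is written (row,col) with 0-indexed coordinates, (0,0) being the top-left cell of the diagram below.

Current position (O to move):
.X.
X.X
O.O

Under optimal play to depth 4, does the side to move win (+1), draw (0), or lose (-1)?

ply 1, O at .X./X.X/O.O | (0,0)=-1→OX./X.X/O.O; (0,2)=+1→.XO/X.X/O.O*; (1,1)=+1→.X./XOX/O.O; (2,1)=+1→.X./X.X/OOO
ply 2, X at .XO/X.X/O.O | (0,0)=-1→XXO/X.X/O.O*; (1,1)=-1→.XO/XXX/O.O; (2,1)=-1→.XO/X.X/OXO
ply 3, O at XXO/X.X/O.O | (1,1)=+1→XXO/XOX/O.O*; (2,1)=+1→XXO/X.X/OOO
ply 4: XXO/XOX/O.O is terminal -1 (X); from .X./X.X/O.O depth 4

value(.X./X.X/O.O, O) = +1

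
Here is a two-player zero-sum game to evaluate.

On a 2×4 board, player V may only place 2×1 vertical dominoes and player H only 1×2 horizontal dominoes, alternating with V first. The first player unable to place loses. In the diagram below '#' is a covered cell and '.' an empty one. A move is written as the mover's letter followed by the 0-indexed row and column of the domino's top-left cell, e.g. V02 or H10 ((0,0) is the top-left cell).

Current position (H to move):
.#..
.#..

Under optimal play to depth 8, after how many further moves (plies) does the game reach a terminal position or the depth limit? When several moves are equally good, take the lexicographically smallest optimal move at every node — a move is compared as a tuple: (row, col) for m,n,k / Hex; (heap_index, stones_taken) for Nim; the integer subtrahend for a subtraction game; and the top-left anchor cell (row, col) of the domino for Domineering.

[.#../.#..] H move#1: H02:+1/.###/.#..*, H12:+1/.#../.###
[.###/.#..] V move#2: V00:-1/####/##..*
[####/##..] H move#3: H12:+1/####/####*
[####/####] end (terminal -1, V#4); searched .#../.#.. to 8

PV length from [.#../.#..]: 3 plies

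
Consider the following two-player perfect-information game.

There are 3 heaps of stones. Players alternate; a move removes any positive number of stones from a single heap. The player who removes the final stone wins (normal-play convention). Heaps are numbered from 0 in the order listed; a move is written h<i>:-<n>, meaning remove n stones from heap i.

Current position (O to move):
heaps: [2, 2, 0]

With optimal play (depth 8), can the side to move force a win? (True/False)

O winning at [(2,2,0)]: False

ply 1, O at (2,2,0) | h0:-1=-1→(1,2,0)*; h0:-2=-1→(0,2,0); h1:-1=-1→(2,1,0); h1:-2=-1→(2,0,0)
ply 2, X at (1,2,0) | h0:-1=-1→(0,2,0); h1:-1=+1→(1,1,0)*; h1:-2=-1→(1,0,0)
ply 3, O at (1,1,0) | h0:-1=-1→(0,1,0)*; h1:-1=-1→(1,0,0)
ply 4, X at (0,1,0) | h1:-1=+1→(0,0,0)*
ply 5: (0,0,0) is terminal -1 (O); from (2,2,0) depth 8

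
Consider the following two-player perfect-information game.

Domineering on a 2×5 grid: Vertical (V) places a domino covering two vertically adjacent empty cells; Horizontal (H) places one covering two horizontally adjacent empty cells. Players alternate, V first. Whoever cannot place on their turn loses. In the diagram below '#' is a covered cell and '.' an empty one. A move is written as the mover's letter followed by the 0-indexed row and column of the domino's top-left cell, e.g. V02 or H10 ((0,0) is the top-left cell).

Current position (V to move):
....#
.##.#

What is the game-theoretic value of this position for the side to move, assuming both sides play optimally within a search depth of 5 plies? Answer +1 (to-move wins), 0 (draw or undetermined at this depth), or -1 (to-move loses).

p1 V@[....#/.##.#]: V00[#...#/###.#]-1* V03[...##/.####]-1
p2 H@[#...#/###.#]: H01[###.#/###.#]-1 H02[#.###/###.#]+1*
p3 V@[#.###/###.#] terminal -1; root [....#/.##.#] d5

value(....#/.##.#, V) = -1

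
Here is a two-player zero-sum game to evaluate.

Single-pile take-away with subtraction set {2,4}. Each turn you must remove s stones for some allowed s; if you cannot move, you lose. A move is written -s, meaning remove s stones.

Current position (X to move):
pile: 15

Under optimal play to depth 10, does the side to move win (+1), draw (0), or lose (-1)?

p1 X@[15]: -2[13]+1* -4[11]-1
p2 O@[13]: -2[11]-1* -4[9]-1
p3 X@[11]: -2[9]-1 -4[7]+1*
p4 O@[7]: -2[5]-1* -4[3]-1
p5 X@[5]: -2[3]-1 -4[1]+1*
p6 O@[1] terminal -1; root [15] d10

value(15, X) = +1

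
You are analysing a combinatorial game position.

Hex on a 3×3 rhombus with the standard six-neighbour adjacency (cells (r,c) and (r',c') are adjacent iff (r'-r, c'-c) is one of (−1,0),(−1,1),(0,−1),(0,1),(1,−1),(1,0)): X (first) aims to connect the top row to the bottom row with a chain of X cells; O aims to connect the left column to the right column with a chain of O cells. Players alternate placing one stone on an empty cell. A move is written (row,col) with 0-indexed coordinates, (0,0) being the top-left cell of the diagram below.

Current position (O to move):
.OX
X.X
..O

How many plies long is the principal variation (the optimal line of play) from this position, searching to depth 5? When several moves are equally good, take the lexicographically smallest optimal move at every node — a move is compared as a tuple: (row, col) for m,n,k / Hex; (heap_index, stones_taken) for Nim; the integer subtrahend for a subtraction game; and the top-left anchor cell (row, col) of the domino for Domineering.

p1 O@[.OX/X.X/..O]: (0,0)[OOX/X.X/..O]-1* (1,1)[.OX/XOX/..O]-1 (2,0)[.OX/X.X/O.O]-1 (2,1)[.OX/X.X/.OO]-1
p2 X@[OOX/X.X/..O]: (1,1)[OOX/XXX/..O]+1* (2,0)[OOX/X.X/X.O]+1 (2,1)[OOX/X.X/.XO]+1
p3 O@[OOX/XXX/..O]: (2,0)[OOX/XXX/O.O]-1* (2,1)[OOX/XXX/.OO]-1
p4 X@[OOX/XXX/O.O]: (2,1)[OOX/XXX/OXO]+1*
p5 O@[OOX/XXX/OXO] terminal -1; root [.OX/X.X/..O] d5

PV length from [.OX/X.X/..O]: 4 plies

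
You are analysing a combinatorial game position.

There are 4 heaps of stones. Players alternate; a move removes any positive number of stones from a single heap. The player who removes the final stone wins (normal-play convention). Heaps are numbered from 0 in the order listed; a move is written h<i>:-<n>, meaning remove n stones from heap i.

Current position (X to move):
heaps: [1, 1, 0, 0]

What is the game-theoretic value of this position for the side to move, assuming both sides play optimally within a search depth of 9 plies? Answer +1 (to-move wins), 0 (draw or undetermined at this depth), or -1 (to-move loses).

value((1,1,0,0), X) = -1

p1 X@[(1,1,0,0)]: h0:-1[(0,1,0,0)]-1* h1:-1[(1,0,0,0)]-1
p2 O@[(0,1,0,0)]: h1:-1[(0,0,0,0)]+1*
p3 X@[(0,0,0,0)] terminal -1; root [(1,1,0,0)] d9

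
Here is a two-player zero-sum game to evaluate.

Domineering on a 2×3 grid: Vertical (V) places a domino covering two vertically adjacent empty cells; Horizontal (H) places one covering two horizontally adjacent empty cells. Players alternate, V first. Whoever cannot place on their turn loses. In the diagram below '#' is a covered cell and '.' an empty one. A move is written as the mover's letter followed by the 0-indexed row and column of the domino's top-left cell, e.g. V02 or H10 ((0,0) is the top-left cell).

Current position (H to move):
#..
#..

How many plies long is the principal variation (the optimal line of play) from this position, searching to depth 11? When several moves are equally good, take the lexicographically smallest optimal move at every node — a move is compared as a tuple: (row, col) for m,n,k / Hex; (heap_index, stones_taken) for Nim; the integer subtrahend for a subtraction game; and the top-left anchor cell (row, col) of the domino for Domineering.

PV length from [#../#..]: 1 ply

ply 1, H at #../#.. | H01=+1→###/#..*; H11=+1→#../###
ply 2: ###/#.. is terminal -1 (V); from #../#.. depth 11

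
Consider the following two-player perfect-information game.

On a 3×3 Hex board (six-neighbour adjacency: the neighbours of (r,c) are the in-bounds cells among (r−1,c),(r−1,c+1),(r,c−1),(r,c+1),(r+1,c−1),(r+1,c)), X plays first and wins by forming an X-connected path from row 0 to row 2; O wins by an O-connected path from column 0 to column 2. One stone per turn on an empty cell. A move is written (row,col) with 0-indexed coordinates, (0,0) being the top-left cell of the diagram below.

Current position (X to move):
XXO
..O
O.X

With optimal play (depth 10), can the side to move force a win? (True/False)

ply 1, X at XXO/..O/O.X | (1,0)=-1→XXO/X.O/O.X*; (1,1)=-1→XXO/.XO/O.X; (2,1)=-1→XXO/..O/OXX
ply 2, O at XXO/X.O/O.X | (1,1)=+1→XXO/XOO/O.X*; (2,1)=+1→XXO/X.O/OOX
ply 3: XXO/XOO/O.X is terminal -1 (X); from XXO/..O/O.X depth 10

X winning at [XXO/..O/O.X]: False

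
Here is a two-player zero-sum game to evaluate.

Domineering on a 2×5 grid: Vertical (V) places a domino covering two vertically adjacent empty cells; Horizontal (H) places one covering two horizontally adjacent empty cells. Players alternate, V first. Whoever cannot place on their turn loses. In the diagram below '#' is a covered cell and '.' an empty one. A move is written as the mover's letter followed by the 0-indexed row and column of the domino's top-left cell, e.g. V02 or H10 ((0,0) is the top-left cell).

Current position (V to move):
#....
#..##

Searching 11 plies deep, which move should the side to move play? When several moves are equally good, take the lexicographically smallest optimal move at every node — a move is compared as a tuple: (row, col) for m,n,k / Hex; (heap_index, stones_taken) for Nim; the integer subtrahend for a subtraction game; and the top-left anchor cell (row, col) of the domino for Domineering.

p1 V@[#..../#..##]: V01[##.../##.##]-1 V02[#.#../#.###]+1*
p2 H@[#.#../#.###]: H03[#.###/#.###]-1*
p3 V@[#.###/#.###]: V01[#####/#####]+1*
p4 H@[#####/#####] terminal -1; root [#..../#..##] d11

V's best at [#..../#..##]: V02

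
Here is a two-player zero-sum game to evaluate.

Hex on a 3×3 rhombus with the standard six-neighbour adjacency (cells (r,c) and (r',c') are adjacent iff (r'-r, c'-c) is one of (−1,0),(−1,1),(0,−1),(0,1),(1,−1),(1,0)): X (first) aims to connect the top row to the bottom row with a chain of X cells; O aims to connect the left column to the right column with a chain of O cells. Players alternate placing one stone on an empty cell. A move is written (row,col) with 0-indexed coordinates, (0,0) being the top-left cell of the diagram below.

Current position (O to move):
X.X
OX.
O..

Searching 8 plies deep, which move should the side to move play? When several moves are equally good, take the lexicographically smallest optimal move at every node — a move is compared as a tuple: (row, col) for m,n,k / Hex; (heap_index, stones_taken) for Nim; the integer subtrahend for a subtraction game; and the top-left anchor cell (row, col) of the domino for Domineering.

O's best at [X.X/OX./O..]: (2,1)

[X.X/OX./O..] O move#1: (0,1):-1/XOX/OX./O.., (1,2):-1/X.X/OXO/O.., (2,1):+1/X.X/OX./OO.*, (2,2):-1/X.X/OX./O.O
[X.X/OX./OO.] X move#2: (0,1):-1/XXX/OX./OO.*, (1,2):-1/X.X/OXX/OO., (2,2):-1/X.X/OX./OOX
[XXX/OX./OO.] O move#3: (1,2):+1/XXX/OXO/OO.*, (2,2):+1/XXX/OX./OOO
[XXX/OXO/OO.] end (terminal -1, X#4); searched X.X/OX./O.. to 8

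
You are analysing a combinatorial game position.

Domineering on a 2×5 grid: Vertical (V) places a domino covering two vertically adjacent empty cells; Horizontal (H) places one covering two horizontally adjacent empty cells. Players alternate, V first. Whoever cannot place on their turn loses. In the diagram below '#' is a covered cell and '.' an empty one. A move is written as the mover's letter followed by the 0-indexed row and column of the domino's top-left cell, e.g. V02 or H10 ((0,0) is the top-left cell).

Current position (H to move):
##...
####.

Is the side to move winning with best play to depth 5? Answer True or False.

H winning at [##.../####.]: True

ply 1, H at ##.../####. | H02=-1→####./####.; H03=+1→##.##/####.*
ply 2: ##.##/####. is terminal -1 (V); from ##.../####. depth 5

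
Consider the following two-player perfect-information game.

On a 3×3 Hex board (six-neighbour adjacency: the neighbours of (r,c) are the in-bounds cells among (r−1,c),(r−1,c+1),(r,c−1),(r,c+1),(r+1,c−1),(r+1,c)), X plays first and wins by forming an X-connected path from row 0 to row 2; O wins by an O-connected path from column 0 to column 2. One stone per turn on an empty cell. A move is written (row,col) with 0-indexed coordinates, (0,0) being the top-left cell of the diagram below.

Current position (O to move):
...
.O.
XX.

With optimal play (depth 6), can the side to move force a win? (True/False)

O winning at [.../.O./XX.]: True

[.../.O./XX.] O move#1: (0,0):+1/O../.O./XX.*, (0,1):+1/.O./.O./XX., (0,2):-1/..O/.O./XX., (1,0):+1/.../OO./XX., (1,2):-1/.../.OO/XX., (2,2):-1/.../.O./XXO
[O../.O./XX.] X move#2: (0,1):-1/OX./.O./XX.*, (0,2):-1/O.X/.O./XX., (1,0):-1/O../XO./XX., (1,2):-1/O../.OX/XX., (2,2):-1/O../.O./XXX
[OX./.O./XX.] O move#3: (0,2):-1/OXO/.O./XX., (1,0):+1/OX./OO./XX.*, (1,2):-1/OX./.OO/XX., (2,2):-1/OX./.O./XXO
[OX./OO./XX.] X move#4: (0,2):-1/OXX/OO./XX.*, (1,2):-1/OX./OOX/XX., (2,2):-1/OX./OO./XXX
[OXX/OO./XX.] O move#5: (1,2):+1/OXX/OOO/XX.*, (2,2):-1/OXX/OO./XXO
[OXX/OOO/XX.] end (terminal -1, X#6); searched .../.O./XX. to 6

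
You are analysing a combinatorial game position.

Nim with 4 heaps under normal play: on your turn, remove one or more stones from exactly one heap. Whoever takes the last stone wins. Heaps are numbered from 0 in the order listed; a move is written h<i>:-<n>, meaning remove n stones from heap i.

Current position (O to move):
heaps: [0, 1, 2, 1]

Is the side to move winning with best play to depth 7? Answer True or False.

ply 1, O at (0,1,2,1) | h1:-1=-1→(0,0,2,1); h2:-1=-1→(0,1,1,1); h2:-2=+1→(0,1,0,1)*; h3:-1=-1→(0,1,2,0)
ply 2, X at (0,1,0,1) | h1:-1=-1→(0,0,0,1)*; h3:-1=-1→(0,1,0,0)
ply 3, O at (0,0,0,1) | h3:-1=+1→(0,0,0,0)*
ply 4: (0,0,0,0) is terminal -1 (X); from (0,1,2,1) depth 7

O winning at [(0,1,2,1)]: True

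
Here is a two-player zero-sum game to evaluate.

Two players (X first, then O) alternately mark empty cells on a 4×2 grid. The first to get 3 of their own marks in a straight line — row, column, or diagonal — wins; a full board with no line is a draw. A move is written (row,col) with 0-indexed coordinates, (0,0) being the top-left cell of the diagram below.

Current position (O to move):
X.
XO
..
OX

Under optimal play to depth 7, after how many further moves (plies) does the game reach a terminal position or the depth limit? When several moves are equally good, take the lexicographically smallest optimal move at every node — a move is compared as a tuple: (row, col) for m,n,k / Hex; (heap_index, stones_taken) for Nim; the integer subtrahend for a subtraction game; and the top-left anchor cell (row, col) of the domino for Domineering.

p1 O@[X./XO/../OX]: (0,1)[XO/XO/../OX]-1 (2,0)[X./XO/O./OX]+0* (2,1)[X./XO/.O/OX]-1
p2 X@[X./XO/O./OX]: (0,1)[XX/XO/O./OX]+0* (2,1)[X./XO/OX/OX]+0
p3 O@[XX/XO/O./OX]: (2,1)[XX/XO/OO/OX]+0*
p4 X@[XX/XO/OO/OX] terminal +0; root [X./XO/../OX] d7

PV length from [X./XO/../OX]: 3 plies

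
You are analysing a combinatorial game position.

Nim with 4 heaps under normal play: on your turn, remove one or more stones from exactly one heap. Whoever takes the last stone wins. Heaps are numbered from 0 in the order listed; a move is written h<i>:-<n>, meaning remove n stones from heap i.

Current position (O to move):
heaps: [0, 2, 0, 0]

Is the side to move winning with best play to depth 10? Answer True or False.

O winning at [(0,2,0,0)]: True

[(0,2,0,0)] O move#1: h1:-1:-1/(0,1,0,0), h1:-2:+1/(0,0,0,0)*
[(0,0,0,0)] end (terminal -1, X#2); searched (0,2,0,0) to 10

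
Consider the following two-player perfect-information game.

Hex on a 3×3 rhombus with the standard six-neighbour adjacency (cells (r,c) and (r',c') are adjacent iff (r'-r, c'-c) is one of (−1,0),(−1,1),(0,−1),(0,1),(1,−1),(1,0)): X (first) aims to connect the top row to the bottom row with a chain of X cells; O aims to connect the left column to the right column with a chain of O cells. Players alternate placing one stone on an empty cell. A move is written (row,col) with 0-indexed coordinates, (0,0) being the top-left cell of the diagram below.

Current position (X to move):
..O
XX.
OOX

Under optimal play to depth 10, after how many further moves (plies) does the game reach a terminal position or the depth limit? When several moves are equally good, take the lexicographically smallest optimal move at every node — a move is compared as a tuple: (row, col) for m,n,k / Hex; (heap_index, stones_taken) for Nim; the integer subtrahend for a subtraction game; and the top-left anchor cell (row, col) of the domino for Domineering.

[..O/XX./OOX] X move#1: (0,0):-1/X.O/XX./OOX, (0,1):-1/.XO/XX./OOX, (1,2):+1/..O/XXX/OOX*
[..O/XXX/OOX] O move#2: (0,0):-1/O.O/XXX/OOX*, (0,1):-1/.OO/XXX/OOX
[O.O/XXX/OOX] X move#3: (0,1):+1/OXO/XXX/OOX*
[OXO/XXX/OOX] end (terminal -1, O#4); searched ..O/XX./OOX to 10

PV length from [..O/XX./OOX]: 3 plies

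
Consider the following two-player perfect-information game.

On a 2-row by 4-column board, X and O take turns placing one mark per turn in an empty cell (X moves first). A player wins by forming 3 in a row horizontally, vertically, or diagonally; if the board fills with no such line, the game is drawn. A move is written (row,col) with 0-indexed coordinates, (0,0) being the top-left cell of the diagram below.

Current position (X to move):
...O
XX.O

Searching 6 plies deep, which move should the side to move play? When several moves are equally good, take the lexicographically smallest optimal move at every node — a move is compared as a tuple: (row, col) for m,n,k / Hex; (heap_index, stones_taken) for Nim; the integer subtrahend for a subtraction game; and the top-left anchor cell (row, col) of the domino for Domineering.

X's best at [...O/XX.O]: (1,2)

[...O/XX.O] X move#1: (0,0):+0/X..O/XX.O, (0,1):+0/.X.O/XX.O, (0,2):+0/..XO/XX.O, (1,2):+1/...O/XXXO*
[...O/XXXO] end (terminal -1, O#2); searched ...O/XX.O to 6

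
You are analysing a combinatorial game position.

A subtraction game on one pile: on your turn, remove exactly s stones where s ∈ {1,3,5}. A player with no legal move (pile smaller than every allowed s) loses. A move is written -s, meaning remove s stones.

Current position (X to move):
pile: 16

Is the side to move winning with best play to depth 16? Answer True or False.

[16] X move#1: -1:-1/15*, -3:-1/13, -5:-1/11
[15] O move#2: -1:+1/14*, -3:+1/12, -5:+1/10
[14] X move#3: -1:-1/13*, -3:-1/11, -5:-1/9
[13] O move#4: -1:+1/12*, -3:+1/10, -5:+1/8
[12] X move#5: -1:-1/11*, -3:-1/9, -5:-1/7
[11] O move#6: -1:+1/10*, -3:+1/8, -5:+1/6
[10] X move#7: -1:-1/9*, -3:-1/7, -5:-1/5
[9] O move#8: -1:+1/8*, -3:+1/6, -5:+1/4
[8] X move#9: -1:-1/7*, -3:-1/5, -5:-1/3
[7] O move#10: -1:+1/6*, -3:+1/4, -5:+1/2
[6] X move#11: -1:-1/5*, -3:-1/3, -5:-1/1
[5] O move#12: -1:+1/4*, -3:+1/2, -5:+1/0
[4] X move#13: -1:-1/3*, -3:-1/1
[3] O move#14: -1:+1/2*, -3:+1/0
[2] X move#15: -1:-1/1*
[1] O move#16: -1:+1/0*
[0] end (terminal -1, X#17); searched 16 to 16

X winning at [16]: False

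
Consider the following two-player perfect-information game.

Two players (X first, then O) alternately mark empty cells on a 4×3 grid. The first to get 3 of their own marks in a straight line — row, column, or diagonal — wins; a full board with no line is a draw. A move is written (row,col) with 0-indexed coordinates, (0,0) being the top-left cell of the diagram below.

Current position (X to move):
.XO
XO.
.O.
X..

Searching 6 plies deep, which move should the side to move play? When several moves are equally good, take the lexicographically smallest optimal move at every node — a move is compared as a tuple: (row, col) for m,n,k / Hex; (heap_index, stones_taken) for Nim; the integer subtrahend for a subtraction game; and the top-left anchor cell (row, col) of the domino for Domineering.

[.XO/XO./.O./X..] X move#1: (0,0):-1/XXO/XO./.O./X.., (1,2):-1/.XO/XOX/.O./X.., (2,0):+1/.XO/XO./XO./X..*, (2,2):-1/.XO/XO./.OX/X.., (3,1):-1/.XO/XO./.O./XX., (3,2):-1/.XO/XO./.O./X.X
[.XO/XO./XO./X..] end (terminal -1, O#2); searched .XO/XO./.O./X.. to 6

X's best at [.XO/XO./.O./X..]: (2,0)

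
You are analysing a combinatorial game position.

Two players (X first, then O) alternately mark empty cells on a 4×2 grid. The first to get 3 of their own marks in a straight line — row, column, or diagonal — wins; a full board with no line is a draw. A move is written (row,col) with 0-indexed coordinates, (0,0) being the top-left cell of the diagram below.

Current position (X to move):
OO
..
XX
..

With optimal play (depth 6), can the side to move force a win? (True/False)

X winning at [OO/../XX/..]: False

ply 1, X at OO/../XX/.. | (1,0)=+0→OO/X./XX/..*; (1,1)=+0→OO/.X/XX/..; (3,0)=+0→OO/../XX/X.; (3,1)=+0→OO/../XX/.X
ply 2, O at OO/X./XX/.. | (1,1)=-1→OO/XO/XX/..; (3,0)=+0→OO/X./XX/O.*; (3,1)=-1→OO/X./XX/.O
ply 3, X at OO/X./XX/O. | (1,1)=+0→OO/XX/XX/O.*; (3,1)=+0→OO/X./XX/OX
ply 4, O at OO/XX/XX/O. | (3,1)=+0→OO/XX/XX/OO*
ply 5: OO/XX/XX/OO is terminal +0 (X); from OO/../XX/.. depth 6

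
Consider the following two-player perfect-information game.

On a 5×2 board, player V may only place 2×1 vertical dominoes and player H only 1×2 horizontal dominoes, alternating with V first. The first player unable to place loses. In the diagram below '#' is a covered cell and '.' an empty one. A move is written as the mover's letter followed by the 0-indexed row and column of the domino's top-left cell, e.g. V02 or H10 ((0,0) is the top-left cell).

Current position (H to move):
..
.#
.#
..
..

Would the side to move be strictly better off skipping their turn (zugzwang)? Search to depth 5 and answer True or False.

p1 H@[../.#/.#/../..]: H00[##/.#/.#/../..]-1 H30[../.#/.#/##/..]+1* H40[../.#/.#/../##]+1
p2 V@[../.#/.#/##/..]: V00[#./##/.#/##/..]-1* V10[../##/##/##/..]-1
p3 H@[#./##/.#/##/..]: H40[#./##/.#/##/##]+1*
p4 V@[#./##/.#/##/##] terminal -1; root [../.#/.#/../..] d5
if H skipped the turn, V would face:
~ p1 V@[../.#/.#/../..]: V00[#./##/.#/../..]-1 V10[../##/##/../..]-1 V20[../.#/##/#./..]+1* V30[../.#/.#/#./#.]+1 V31[../.#/.#/.#/.#]+1
~ p2 H@[../.#/##/#./..]: H00[##/.#/##/#./..]-1* H40[../.#/##/#./##]-1
~ p3 V@[##/.#/##/#./..]: V31[##/.#/##/##/.#]+1*
~ p4 H@[##/.#/##/##/.#] terminal -1; root [../.#/.#/../..] d5
compare (H): move=+1 vs pass=-1

zugzwang(../.#/.#/../.., H) = False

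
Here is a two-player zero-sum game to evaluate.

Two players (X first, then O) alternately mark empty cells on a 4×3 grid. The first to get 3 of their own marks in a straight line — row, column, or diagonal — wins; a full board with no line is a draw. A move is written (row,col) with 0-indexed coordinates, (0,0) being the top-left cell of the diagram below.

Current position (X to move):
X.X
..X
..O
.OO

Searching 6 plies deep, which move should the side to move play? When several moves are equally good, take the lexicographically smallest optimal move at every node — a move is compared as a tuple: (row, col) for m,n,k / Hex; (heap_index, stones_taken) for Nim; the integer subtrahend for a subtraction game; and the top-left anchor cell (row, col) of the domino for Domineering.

ply 1, X at X.X/..X/..O/.OO | (0,1)=+1→XXX/..X/..O/.OO*; (1,0)=-1→X.X/X.X/..O/.OO; (1,1)=-1→X.X/.XX/..O/.OO; (2,0)=-1→X.X/..X/X.O/.OO; (2,1)=-1→X.X/..X/.XO/.OO; (3,0)=+1→X.X/..X/..O/XOO
ply 2: XXX/..X/..O/.OO is terminal -1 (O); from X.X/..X/..O/.OO depth 6

X's best at [X.X/..X/..O/.OO]: (0,1)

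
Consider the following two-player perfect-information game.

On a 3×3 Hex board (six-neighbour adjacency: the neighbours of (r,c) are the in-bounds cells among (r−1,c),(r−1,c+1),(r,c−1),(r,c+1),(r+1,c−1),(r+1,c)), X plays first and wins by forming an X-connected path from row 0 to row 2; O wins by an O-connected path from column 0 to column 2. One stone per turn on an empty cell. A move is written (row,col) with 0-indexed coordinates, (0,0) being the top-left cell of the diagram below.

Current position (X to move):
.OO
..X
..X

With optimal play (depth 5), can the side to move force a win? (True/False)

X winning at [.OO/..X/..X]: False

p1 X@[.OO/..X/..X]: (0,0)[XOO/..X/..X]-1* (1,0)[.OO/X.X/..X]-1 (1,1)[.OO/.XX/..X]-1 (2,0)[.OO/..X/X.X]-1 (2,1)[.OO/..X/.XX]-1
p2 O@[XOO/..X/..X]: (1,0)[XOO/O.X/..X]+1* (1,1)[XOO/.OX/..X]+1 (2,0)[XOO/..X/O.X]+1 (2,1)[XOO/..X/.OX]-1
p3 X@[XOO/O.X/..X] terminal -1; root [.OO/..X/..X] d5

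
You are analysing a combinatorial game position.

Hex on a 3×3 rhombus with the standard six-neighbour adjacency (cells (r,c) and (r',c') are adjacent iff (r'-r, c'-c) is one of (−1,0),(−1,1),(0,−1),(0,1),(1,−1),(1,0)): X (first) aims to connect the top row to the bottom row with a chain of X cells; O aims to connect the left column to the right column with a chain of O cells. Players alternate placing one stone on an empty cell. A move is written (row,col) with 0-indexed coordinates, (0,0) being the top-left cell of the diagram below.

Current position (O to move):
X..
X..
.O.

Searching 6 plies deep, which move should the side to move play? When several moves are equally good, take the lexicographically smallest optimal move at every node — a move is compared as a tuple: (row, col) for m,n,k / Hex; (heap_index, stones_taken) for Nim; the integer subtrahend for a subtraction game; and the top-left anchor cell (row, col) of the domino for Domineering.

O's best at [X../X../.O.]: (2,0)

ply 1, O at X../X../.O. | (0,1)=-1→XO./X../.O.; (0,2)=-1→X.O/X../.O.; (1,1)=-1→X../XO./.O.; (1,2)=-1→X../X.O/.O.; (2,0)=+1→X../X../OO.*; (2,2)=-1→X../X../.OO
ply 2, X at X../X../OO. | (0,1)=-1→XX./X../OO.*; (0,2)=-1→X.X/X../OO.; (1,1)=-1→X../XX./OO.; (1,2)=-1→X../X.X/OO.; (2,2)=-1→X../X../OOX
ply 3, O at XX./X../OO. | (0,2)=+1→XXO/X../OO.*; (1,1)=+1→XX./XO./OO.; (1,2)=+1→XX./X.O/OO.; (2,2)=+1→XX./X../OOO
ply 4, X at XXO/X../OO. | (1,1)=-1→XXO/XX./OO.*; (1,2)=-1→XXO/X.X/OO.; (2,2)=-1→XXO/X../OOX
ply 5, O at XXO/XX./OO. | (1,2)=+1→XXO/XXO/OO.*; (2,2)=+1→XXO/XX./OOO
ply 6: XXO/XXO/OO. is terminal -1 (X); from X../X../.O. depth 6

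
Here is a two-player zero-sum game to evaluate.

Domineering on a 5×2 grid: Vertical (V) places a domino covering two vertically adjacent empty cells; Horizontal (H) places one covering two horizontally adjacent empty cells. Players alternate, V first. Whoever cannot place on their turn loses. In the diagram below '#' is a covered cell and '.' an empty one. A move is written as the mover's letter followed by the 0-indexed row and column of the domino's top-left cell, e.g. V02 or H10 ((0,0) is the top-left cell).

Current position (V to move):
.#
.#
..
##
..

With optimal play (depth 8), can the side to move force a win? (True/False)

V winning at [.#/.#/../##/..]: False

ply 1, V at .#/.#/../##/.. | V00=-1→##/##/../##/..*; V10=-1→.#/##/#./##/..
ply 2, H at ##/##/../##/.. | H20=+1→##/##/##/##/..*; H40=+1→##/##/../##/##
ply 3: ##/##/##/##/.. is terminal -1 (V); from .#/.#/../##/.. depth 8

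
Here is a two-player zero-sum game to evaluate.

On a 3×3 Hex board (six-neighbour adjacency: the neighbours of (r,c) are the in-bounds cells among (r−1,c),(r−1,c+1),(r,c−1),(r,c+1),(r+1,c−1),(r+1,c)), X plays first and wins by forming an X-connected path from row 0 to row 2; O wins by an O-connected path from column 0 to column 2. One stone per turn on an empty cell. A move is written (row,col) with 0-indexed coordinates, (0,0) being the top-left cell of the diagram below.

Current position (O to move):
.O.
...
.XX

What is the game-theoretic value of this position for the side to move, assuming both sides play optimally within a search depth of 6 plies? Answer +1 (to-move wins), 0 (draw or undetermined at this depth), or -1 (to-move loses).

p1 O@[.O./.../.XX]: (0,0)[OO./.../.XX]-1 (0,2)[.OO/.../.XX]+1* (1,0)[.O./O../.XX]-1 (1,1)[.O./.O./.XX]+1 (1,2)[.O./..O/.XX]+1 (2,0)[.O./.../OXX]-1
p2 X@[.OO/.../.XX]: (0,0)[XOO/.../.XX]-1* (1,0)[.OO/X../.XX]-1 (1,1)[.OO/.X./.XX]-1 (1,2)[.OO/..X/.XX]-1 (2,0)[.OO/.../XXX]-1
p3 O@[XOO/.../.XX]: (1,0)[XOO/O../.XX]+1* (1,1)[XOO/.O./.XX]+1 (1,2)[XOO/..O/.XX]-1 (2,0)[XOO/.../OXX]+1
p4 X@[XOO/O../.XX] terminal -1; root [.O./.../.XX] d6

value(.O./.../.XX, O) = +1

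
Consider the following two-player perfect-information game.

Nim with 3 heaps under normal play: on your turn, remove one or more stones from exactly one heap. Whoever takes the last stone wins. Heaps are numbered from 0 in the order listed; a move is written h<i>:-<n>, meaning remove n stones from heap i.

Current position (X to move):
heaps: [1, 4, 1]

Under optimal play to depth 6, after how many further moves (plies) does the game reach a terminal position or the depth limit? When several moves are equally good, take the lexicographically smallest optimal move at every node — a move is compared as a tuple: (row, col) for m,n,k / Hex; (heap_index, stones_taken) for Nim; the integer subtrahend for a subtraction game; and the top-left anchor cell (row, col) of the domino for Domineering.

PV length from [(1,4,1)]: 3 plies

[(1,4,1)] X move#1: h0:-1:-1/(0,4,1), h1:-1:-1/(1,3,1), h1:-2:-1/(1,2,1), h1:-3:-1/(1,1,1), h1:-4:+1/(1,0,1)*, h2:-1:-1/(1,4,0)
[(1,0,1)] O move#2: h0:-1:-1/(0,0,1)*, h2:-1:-1/(1,0,0)
[(0,0,1)] X move#3: h2:-1:+1/(0,0,0)*
[(0,0,0)] end (terminal -1, O#4); searched (1,4,1) to 6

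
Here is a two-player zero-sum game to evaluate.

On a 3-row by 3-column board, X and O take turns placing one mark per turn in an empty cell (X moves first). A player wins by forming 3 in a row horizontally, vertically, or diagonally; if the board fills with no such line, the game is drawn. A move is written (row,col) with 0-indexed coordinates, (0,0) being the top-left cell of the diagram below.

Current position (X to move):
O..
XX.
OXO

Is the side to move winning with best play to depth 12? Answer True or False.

X winning at [O../XX./OXO]: True

[O../XX./OXO] X move#1: (0,1):+1/OX./XX./OXO*, (0,2):+1/O.X/XX./OXO, (1,2):+1/O../XXX/OXO
[OX./XX./OXO] end (terminal -1, O#2); searched O../XX./OXO to 12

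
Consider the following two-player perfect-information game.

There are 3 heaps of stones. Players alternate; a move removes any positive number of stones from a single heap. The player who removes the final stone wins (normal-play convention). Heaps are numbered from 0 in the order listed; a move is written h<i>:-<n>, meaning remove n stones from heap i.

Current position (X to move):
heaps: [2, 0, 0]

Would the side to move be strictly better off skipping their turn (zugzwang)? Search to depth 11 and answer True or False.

[(2,0,0)] X move#1: h0:-1:-1/(1,0,0), h0:-2:+1/(0,0,0)*
[(0,0,0)] end (terminal -1, O#2); searched (2,0,0) to 11
pass branch (O moves first from the same position):
  | [(2,0,0)] O move#1: h0:-1:-1/(1,0,0), h0:-2:+1/(0,0,0)*
  | [(0,0,0)] end (terminal -1, X#2); searched (2,0,0) to 11
X moving scores +1; X passing scores -1

zugzwang((2,0,0), X) = False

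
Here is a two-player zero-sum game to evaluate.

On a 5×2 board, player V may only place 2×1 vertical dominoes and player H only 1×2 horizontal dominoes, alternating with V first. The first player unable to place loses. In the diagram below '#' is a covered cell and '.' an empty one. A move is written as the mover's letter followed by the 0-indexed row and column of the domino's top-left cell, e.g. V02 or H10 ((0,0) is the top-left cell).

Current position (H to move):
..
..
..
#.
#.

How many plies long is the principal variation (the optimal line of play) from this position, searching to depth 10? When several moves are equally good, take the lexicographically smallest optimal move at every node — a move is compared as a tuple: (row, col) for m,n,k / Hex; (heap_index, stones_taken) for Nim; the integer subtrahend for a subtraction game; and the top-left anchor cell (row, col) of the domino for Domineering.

[../../../#./#.] H move#1: H00:-1/##/../../#./#., H10:+1/../##/../#./#.*, H20:-1/../../##/#./#.
[../##/../#./#.] V move#2: V21:-1/../##/.#/##/#.*, V31:-1/../##/../##/##
[../##/.#/##/#.] H move#3: H00:+1/##/##/.#/##/#.*
[##/##/.#/##/#.] end (terminal -1, V#4); searched ../../../#./#. to 10

PV length from [../../../#./#.]: 3 plies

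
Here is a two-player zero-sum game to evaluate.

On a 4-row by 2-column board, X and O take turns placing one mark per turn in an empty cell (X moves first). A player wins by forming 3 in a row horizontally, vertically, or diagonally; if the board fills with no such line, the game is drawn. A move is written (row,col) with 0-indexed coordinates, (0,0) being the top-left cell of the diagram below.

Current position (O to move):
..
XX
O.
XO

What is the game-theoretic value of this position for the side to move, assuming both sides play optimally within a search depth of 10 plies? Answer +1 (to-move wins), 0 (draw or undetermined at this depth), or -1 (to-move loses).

value(../XX/O./XO, O) = 0

p1 O@[../XX/O./XO]: (0,0)[O./XX/O./XO]+0* (0,1)[.O/XX/O./XO]+0 (2,1)[../XX/OO/XO]+0
p2 X@[O./XX/O./XO]: (0,1)[OX/XX/O./XO]+0* (2,1)[O./XX/OX/XO]+0
p3 O@[OX/XX/O./XO]: (2,1)[OX/XX/OO/XO]+0*
p4 X@[OX/XX/OO/XO] terminal +0; root [../XX/O./XO] d10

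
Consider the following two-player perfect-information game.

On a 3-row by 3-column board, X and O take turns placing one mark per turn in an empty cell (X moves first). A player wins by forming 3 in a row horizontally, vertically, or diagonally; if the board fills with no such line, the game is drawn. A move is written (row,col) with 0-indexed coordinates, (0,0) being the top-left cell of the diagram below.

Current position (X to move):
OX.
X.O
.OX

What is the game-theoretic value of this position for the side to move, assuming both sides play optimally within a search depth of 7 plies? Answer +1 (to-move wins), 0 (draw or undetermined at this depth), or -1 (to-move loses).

value(OX./X.O/.OX, X) = 0

[OX./X.O/.OX] X move#1: (0,2):+0/OXX/X.O/.OX*, (1,1):+0/OX./XXO/.OX, (2,0):+0/OX./X.O/XOX
[OXX/X.O/.OX] O move#2: (1,1):+0/OXX/XOO/.OX*, (2,0):+0/OXX/X.O/OOX
[OXX/XOO/.OX] X move#3: (2,0):+0/OXX/XOO/XOX*
[OXX/XOO/XOX] end (terminal +0, O#4); searched OX./X.O/.OX to 7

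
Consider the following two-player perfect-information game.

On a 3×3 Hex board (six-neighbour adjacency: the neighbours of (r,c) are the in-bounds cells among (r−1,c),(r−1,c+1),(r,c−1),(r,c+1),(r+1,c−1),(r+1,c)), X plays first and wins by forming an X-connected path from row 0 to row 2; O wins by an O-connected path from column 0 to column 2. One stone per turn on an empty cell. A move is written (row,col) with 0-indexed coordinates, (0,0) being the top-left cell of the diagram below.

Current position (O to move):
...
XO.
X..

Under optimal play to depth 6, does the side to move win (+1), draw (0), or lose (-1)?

value(.../XO./X.., O) = -1

p1 O@[.../XO./X..]: (0,0)[O../XO./X..]-1* (0,1)[.O./XO./X..]-1 (0,2)[..O/XO./X..]-1 (1,2)[.../XOO/X..]-1 (2,1)[.../XO./XO.]-1 (2,2)[.../XO./X.O]-1
p2 X@[O../XO./X..]: (0,1)[OX./XO./X..]+1* (0,2)[O.X/XO./X..]+1 (1,2)[O../XOX/X..]+1 (2,1)[O../XO./XX.]-1 (2,2)[O../XO./X.X]-1
p3 O@[OX./XO./X..] terminal -1; root [.../XO./X..] d6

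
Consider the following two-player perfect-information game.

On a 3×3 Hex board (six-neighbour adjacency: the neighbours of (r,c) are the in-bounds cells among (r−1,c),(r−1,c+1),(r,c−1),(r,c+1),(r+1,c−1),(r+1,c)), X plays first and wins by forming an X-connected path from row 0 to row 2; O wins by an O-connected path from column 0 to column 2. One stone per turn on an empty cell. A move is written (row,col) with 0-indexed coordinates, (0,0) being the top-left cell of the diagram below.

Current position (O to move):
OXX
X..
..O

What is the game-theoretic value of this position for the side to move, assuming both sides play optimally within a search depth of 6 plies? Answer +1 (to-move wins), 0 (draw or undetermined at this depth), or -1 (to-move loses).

ply 1, O at OXX/X../..O | (1,1)=-1→OXX/XO./..O*; (1,2)=-1→OXX/X.O/..O; (2,0)=-1→OXX/X../O.O; (2,1)=-1→OXX/X../.OO
ply 2, X at OXX/XO./..O | (1,2)=+1→OXX/XOX/..O*; (2,0)=+1→OXX/XO./X.O; (2,1)=+1→OXX/XO./.XO
ply 3, O at OXX/XOX/..O | (2,0)=-1→OXX/XOX/O.O*; (2,1)=-1→OXX/XOX/.OO
ply 4, X at OXX/XOX/O.O | (2,1)=+1→OXX/XOX/OXO*
ply 5: OXX/XOX/OXO is terminal -1 (O); from OXX/X../..O depth 6

value(OXX/X../..O, O) = -1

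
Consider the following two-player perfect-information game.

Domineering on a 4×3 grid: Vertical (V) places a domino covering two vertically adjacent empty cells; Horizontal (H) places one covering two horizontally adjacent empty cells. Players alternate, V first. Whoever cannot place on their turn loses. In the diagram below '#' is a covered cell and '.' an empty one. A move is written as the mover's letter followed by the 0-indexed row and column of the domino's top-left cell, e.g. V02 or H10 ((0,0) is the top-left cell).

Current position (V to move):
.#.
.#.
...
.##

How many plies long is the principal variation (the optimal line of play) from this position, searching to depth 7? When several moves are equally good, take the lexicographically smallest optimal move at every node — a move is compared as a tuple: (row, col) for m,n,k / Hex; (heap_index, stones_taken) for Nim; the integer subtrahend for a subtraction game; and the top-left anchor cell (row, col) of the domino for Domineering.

PV length from [.#./.#./.../.##]: 3 plies

ply 1, V at .#./.#./.../.## | V00=+1→##./##./.../.##*; V02=+1→.##/.##/.../.##; V10=+1→.#./##./#../.##; V12=+1→.#./.##/..#/.##; V20=+1→.#./.#./#../###
ply 2, H at ##./##./.../.## | H20=-1→##./##./##./.##*; H21=-1→##./##./.##/.##
ply 3, V at ##./##./##./.## | V02=+1→###/###/##./.##*; V12=+1→##./###/###/.##
ply 4: ###/###/##./.## is terminal -1 (H); from .#./.#./.../.## depth 7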